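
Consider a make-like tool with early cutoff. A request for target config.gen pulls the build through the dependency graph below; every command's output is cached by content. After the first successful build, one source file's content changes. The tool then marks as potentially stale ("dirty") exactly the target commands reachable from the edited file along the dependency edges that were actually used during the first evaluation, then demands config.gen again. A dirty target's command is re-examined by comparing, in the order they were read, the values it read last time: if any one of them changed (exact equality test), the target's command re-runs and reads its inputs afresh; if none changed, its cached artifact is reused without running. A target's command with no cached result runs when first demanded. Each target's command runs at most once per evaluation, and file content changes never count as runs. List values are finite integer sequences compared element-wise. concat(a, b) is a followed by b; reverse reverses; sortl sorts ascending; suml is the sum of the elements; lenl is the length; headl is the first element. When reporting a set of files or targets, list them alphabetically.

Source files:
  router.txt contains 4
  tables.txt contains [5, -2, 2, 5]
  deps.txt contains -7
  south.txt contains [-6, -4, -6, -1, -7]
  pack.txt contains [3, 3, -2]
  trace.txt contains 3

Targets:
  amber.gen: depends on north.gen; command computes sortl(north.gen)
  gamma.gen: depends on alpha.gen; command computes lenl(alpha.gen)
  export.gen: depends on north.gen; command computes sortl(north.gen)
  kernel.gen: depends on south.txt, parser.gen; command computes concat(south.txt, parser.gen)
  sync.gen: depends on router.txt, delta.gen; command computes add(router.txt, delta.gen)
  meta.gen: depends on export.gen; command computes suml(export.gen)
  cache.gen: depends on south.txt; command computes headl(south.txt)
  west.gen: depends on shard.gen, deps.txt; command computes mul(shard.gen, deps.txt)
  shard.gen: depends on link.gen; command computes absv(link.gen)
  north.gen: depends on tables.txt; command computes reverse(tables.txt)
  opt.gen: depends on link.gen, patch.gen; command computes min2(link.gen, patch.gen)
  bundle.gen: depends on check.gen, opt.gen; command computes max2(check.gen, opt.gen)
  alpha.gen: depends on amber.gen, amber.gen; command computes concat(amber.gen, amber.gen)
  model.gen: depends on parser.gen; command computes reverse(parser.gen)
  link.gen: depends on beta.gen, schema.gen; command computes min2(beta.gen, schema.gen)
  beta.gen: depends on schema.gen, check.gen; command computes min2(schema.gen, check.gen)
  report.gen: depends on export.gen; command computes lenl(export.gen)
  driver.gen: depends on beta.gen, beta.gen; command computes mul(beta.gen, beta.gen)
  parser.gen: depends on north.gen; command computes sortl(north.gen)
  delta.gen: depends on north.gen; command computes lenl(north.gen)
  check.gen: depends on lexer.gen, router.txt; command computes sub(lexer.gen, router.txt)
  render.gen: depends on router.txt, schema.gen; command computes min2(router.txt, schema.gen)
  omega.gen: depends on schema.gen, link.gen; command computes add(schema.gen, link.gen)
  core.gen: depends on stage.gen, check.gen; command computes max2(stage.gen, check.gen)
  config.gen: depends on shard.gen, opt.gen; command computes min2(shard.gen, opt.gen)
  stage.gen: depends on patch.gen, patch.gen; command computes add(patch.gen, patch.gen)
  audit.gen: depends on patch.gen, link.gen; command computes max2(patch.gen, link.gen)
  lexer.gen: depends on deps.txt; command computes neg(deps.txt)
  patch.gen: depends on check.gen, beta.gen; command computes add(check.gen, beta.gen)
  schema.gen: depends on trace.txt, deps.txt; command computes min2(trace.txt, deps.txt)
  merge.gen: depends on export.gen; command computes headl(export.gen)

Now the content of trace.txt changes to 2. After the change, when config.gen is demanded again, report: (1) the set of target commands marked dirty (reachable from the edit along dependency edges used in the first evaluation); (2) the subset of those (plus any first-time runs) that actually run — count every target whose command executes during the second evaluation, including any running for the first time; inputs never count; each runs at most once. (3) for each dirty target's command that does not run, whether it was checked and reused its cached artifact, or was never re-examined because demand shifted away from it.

The edit dirties: beta.gen, config.gen, link.gen, opt.gen, patch.gen, schema.gen, shard.gen.
1 target commands run: schema.gen.
Cache hits after checking: beta.gen, config.gen, link.gen, opt.gen, patch.gen, shard.gen.
Note the absorption at schema.gen: it re-runs yet its value is the same, leaving the output's value untouched.

First demand of the output computes:
  lexer.gen = neg(-7) = 7
  check.gen = sub(7, 4) = 3
  schema.gen = min2(3, -7) = -7
  beta.gen = min2(-7, 3) = -7
  link.gen = min2(-7, -7) = -7
  patch.gen = add(3, -7) = -4
  opt.gen = min2(-7, -4) = -7
  shard.gen = absv(-7) = 7
  config.gen = min2(7, -7) = -7

After the edit, cleaning proceeds:
  schema.gen: a read changed (trace.txt 3->2) — executes, giving -7 — identical to its old value.
  beta.gen: dirty, but its reads are unchanged (schema.gen unchanged, check.gen unchanged); cached -7 stands.
  link.gen: dirty, but its reads are unchanged (beta.gen unchanged, schema.gen unchanged); cached -7 stands.
  patch.gen: dirty, but its reads are unchanged (check.gen unchanged, beta.gen unchanged); cached -4 stands.
  opt.gen: dirty, but its reads are unchanged (link.gen unchanged, patch.gen unchanged); cached -7 stands.
  shard.gen: dirty, but its reads are unchanged (link.gen unchanged); cached 7 stands.
  config.gen: dirty, but its reads are unchanged (shard.gen unchanged, opt.gen unchanged); cached -7 stands.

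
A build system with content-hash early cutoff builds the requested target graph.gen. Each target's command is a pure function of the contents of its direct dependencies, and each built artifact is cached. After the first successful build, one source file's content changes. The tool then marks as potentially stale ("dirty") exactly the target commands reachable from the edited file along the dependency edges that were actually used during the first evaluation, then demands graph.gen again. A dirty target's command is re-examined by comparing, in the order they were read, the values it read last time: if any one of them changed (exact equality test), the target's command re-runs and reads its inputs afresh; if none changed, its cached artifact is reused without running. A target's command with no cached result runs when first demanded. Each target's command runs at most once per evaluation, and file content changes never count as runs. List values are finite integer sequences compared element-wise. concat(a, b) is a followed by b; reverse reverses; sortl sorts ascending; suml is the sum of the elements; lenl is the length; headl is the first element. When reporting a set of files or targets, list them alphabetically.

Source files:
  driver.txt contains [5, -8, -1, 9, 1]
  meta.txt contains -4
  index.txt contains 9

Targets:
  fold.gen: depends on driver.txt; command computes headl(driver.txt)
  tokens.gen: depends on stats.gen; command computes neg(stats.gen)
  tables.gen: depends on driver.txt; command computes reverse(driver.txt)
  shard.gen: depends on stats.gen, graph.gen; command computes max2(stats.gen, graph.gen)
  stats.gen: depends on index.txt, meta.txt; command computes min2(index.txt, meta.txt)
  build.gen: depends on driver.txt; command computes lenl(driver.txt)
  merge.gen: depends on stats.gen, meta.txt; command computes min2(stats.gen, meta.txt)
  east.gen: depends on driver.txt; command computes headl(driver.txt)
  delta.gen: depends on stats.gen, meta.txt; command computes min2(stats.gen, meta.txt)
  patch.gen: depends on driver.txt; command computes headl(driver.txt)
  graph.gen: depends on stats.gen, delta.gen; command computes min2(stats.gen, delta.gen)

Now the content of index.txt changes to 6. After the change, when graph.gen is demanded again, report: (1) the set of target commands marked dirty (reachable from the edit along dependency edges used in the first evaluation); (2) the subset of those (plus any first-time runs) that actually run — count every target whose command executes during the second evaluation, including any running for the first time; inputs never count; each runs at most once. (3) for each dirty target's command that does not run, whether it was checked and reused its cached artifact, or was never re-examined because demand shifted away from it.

First evaluation (everything demanded from the output):
  stats.gen = min2(9, -4) = -4
  delta.gen = min2(-4, -4) = -4
  graph.gen = min2(-4, -4) = -4

Propagation after the edit:
  stats.gen: runs — index.txt 9->6; result -4 (same value as before).
  delta.gen: checked — values it read are unchanged (stats.gen unchanged, meta.txt unchanged); reused cached -4 without running.
  graph.gen: checked — values it read are unchanged (stats.gen unchanged, delta.gen unchanged); reused cached -4 without running.

Key observation: the change is absorbed at stats.gen — it re-runs but produces the same value, and the output's value is unchanged.

Marked dirty: delta.gen, graph.gen, stats.gen.
Target commands that run: stats.gen — 1 in total.
Checked but reused from cache: delta.gen, graph.gen.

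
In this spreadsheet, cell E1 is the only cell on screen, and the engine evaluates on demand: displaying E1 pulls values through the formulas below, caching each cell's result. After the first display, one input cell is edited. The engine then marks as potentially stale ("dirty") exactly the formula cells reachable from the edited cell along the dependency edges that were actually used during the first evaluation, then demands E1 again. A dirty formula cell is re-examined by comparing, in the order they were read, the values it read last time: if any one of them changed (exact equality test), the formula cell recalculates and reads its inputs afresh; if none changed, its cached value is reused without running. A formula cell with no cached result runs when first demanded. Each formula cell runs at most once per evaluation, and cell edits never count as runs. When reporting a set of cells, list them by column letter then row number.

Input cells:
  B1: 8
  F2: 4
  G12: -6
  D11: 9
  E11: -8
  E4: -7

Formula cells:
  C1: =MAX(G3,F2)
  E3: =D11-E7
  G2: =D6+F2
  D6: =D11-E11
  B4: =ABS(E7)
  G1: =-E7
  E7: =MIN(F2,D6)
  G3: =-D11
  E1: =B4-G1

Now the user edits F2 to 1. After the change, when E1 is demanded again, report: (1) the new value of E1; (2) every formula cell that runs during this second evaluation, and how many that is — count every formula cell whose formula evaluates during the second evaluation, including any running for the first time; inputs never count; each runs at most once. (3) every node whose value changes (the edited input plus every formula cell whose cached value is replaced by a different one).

Initial pass — values computed on the first demand:
  D6 = 9 - -8 = 17
  E7 = MIN(4, 17) = 4
  B4 = ABS(4) = 4
  G1 = -(4) = -4
  E1 = 4 - -4 = 8

Second demand — change propagation:
  E7: re-runs because F2 4->1; new result 1.
  B4: re-runs because E7 4->1; new result 1.
  G1: re-runs because E7 4->1; new result -1.
  E1: re-runs because B4 4->1; G1 -4->-1; new result 2.

E1 now evaluates to 2.
Run set: B4, E1, E7, G1 (4 run).
Changed values: B4, E1, E7, F2, G1.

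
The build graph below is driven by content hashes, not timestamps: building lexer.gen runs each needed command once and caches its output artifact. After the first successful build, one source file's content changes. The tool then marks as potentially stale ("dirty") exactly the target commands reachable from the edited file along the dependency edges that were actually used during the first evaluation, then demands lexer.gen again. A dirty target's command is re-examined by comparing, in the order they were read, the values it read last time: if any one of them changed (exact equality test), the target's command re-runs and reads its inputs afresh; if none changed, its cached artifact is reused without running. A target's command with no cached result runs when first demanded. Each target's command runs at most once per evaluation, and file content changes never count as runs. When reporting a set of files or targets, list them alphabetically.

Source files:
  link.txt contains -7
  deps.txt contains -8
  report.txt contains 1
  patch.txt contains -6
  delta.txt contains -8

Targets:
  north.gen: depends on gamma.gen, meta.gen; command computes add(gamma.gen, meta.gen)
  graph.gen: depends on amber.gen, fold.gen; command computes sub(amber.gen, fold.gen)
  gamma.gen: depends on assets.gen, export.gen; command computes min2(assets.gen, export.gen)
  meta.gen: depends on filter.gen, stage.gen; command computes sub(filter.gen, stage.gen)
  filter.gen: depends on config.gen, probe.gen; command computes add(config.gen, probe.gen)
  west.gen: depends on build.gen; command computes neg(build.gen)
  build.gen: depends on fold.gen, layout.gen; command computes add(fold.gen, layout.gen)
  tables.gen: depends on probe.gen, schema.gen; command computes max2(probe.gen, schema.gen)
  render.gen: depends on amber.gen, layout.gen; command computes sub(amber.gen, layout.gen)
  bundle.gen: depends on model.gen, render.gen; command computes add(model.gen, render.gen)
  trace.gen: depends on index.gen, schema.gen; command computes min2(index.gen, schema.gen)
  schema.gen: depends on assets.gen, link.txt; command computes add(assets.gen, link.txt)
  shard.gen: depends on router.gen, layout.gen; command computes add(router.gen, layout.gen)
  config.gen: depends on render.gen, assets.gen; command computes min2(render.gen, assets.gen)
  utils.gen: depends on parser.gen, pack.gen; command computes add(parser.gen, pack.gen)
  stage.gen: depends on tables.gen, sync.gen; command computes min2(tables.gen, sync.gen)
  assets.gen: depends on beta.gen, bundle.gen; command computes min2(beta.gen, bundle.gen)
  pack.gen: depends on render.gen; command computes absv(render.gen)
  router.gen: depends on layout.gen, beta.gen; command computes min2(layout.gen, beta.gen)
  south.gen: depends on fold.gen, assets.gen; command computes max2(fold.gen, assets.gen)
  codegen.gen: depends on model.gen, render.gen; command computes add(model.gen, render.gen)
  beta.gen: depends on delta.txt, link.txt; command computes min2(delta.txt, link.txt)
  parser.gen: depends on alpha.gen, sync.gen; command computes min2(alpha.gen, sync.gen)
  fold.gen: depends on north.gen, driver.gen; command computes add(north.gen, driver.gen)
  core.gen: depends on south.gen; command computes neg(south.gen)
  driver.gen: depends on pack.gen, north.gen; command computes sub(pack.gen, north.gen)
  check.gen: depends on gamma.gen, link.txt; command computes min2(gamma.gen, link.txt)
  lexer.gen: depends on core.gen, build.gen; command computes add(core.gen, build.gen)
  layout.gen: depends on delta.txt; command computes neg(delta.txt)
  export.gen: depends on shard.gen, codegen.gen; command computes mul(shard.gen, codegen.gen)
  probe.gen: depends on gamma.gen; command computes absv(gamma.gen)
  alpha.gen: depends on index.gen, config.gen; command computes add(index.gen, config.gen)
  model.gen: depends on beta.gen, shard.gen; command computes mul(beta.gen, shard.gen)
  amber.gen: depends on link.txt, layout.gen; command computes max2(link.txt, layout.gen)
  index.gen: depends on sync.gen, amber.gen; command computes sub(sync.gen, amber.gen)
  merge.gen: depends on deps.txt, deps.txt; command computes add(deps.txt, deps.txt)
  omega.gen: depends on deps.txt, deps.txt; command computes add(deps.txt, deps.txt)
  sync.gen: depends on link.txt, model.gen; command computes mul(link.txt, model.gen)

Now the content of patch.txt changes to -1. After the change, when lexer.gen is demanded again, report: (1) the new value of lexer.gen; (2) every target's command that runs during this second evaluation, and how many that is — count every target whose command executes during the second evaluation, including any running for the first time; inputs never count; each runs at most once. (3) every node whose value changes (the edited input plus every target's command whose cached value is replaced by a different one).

lexer.gen now evaluates to 8.
Run set: none (0 run).
Changed values: patch.txt.
The important point: nothing the output needs ever reads patch.txt, so the edit is invisible to it.

Initial pass — values computed on the first demand:
  beta.gen = min2(-8, -7) = -8
  layout.gen = neg(-8) = 8
  amber.gen = max2(-7, 8) = 8
  render.gen = sub(8, 8) = 0
  pack.gen = absv(0) = 0
  router.gen = min2(8, -8) = -8
  shard.gen = add(-8, 8) = 0
  model.gen = mul(-8, 0) = 0
  bundle.gen = add(0, 0) = 0
  assets.gen = min2(-8, 0) = -8
  codegen.gen = add(0, 0) = 0
  config.gen = min2(0, -8) = -8
  export.gen = mul(0, 0) = 0
  gamma.gen = min2(-8, 0) = -8
  probe.gen = absv(-8) = 8
  filter.gen = add(-8, 8) = 0
  schema.gen = add(-8, -7) = -15
  sync.gen = mul(-7, 0) = 0
  tables.gen = max2(8, -15) = 8
  stage.gen = min2(8, 0) = 0
  meta.gen = sub(0, 0) = 0
  north.gen = add(-8, 0) = -8
  driver.gen = sub(0, -8) = 8
  fold.gen = add(-8, 8) = 0
  build.gen = add(0, 8) = 8
  south.gen = max2(0, -8) = 0
  core.gen = neg(0) = 0
  lexer.gen = add(0, 8) = 8

Second demand — change propagation:
  no demanded computation ever read patch.txt, so the edit dirties nothing and nothing runs.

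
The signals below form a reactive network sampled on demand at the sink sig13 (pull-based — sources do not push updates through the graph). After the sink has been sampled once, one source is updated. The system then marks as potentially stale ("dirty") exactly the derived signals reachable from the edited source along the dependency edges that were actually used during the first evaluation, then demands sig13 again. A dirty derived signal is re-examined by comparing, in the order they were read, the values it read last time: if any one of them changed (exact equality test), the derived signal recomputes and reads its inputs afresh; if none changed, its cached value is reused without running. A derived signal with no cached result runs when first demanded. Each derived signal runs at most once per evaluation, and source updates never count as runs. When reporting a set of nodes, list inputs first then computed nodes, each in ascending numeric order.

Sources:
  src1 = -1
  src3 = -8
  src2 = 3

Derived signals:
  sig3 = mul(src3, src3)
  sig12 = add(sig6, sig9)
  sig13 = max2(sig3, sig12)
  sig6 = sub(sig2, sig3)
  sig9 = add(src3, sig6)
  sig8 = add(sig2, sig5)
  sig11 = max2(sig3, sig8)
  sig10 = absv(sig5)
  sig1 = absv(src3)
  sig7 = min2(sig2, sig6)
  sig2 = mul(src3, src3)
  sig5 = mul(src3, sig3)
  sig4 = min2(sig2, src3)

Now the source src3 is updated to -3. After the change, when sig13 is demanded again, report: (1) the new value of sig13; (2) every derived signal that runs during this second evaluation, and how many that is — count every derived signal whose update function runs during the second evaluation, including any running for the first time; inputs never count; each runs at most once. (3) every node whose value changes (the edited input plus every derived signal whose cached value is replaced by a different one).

sig13 now evaluates to 9.
Run set: sig2, sig3, sig6, sig9, sig12, sig13 (6 run).
Changed values: src3, sig2, sig3, sig9, sig12, sig13.

Initial pass — values computed on the first demand:
  sig2 = mul(-8, -8) = 64
  sig3 = mul(-8, -8) = 64
  sig6 = sub(64, 64) = 0
  sig9 = add(-8, 0) = -8
  sig12 = add(0, -8) = -8
  sig13 = max2(64, -8) = 64

Second demand — change propagation:
  sig2: re-runs because src3 -8->-3; src3 -8->-3; new result 9.
  sig3: re-runs because src3 -8->-3; src3 -8->-3; new result 9.
  sig6: re-runs because sig2 64->9; sig3 64->9; new result 0 (unchanged).
  sig9: re-runs because src3 -8->-3; new result -3.
  sig12: re-runs because sig9 -8->-3; new result -3.
  sig13: re-runs because sig3 64->9; sig12 -8->-3; new result 9.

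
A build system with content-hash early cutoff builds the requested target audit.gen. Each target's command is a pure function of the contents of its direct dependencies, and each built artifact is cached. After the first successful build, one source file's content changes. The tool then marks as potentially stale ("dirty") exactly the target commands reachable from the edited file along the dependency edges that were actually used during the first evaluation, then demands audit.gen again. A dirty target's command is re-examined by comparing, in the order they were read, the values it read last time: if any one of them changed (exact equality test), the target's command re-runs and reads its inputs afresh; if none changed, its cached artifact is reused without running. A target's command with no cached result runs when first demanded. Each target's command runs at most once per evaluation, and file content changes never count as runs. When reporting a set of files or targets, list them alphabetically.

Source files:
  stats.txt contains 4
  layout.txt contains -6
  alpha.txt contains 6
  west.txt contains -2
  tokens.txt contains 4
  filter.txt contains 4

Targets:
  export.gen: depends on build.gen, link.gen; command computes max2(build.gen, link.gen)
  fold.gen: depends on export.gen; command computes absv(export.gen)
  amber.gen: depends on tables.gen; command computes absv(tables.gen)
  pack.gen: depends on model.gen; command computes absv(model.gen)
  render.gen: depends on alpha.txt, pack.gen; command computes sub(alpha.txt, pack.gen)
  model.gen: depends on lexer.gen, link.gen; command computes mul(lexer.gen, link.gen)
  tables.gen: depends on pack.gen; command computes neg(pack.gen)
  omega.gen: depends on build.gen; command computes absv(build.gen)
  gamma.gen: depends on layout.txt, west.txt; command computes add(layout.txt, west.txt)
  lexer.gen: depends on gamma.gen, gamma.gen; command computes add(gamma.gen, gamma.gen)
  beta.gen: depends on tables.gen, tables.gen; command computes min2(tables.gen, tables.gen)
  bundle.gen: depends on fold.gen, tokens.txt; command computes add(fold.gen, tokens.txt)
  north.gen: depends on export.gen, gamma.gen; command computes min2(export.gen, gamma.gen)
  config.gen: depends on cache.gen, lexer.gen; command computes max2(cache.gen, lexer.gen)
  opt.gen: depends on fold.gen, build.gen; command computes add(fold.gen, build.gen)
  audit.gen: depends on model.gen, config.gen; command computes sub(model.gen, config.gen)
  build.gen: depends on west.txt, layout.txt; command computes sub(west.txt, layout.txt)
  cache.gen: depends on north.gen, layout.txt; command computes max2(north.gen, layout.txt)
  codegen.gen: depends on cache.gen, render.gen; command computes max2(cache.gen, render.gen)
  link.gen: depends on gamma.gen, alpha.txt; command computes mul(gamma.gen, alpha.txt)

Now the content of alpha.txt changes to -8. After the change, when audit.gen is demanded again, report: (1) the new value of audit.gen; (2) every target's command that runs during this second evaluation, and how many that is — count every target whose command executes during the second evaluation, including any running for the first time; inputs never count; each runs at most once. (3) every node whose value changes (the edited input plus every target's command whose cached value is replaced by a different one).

New value of audit.gen: -1018.
Target commands that run: audit.gen, export.gen, link.gen, model.gen, north.gen — 5 in total.
Values that change: alpha.txt, audit.gen, export.gen, link.gen, model.gen.
Key observation: the cutoff stops propagation at cache.gen — its inputs' values are unchanged, so it reuses its cache.

First evaluation (everything demanded from the output):
  build.gen = sub(-2, -6) = 4
  gamma.gen = add(-6, -2) = -8
  lexer.gen = add(-8, -8) = -16
  link.gen = mul(-8, 6) = -48
  export.gen = max2(4, -48) = 4
  model.gen = mul(-16, -48) = 768
  north.gen = min2(4, -8) = -8
  cache.gen = max2(-8, -6) = -6
  config.gen = max2(-6, -16) = -6
  audit.gen = sub(768, -6) = 774

Propagation after the edit:
  link.gen: runs — alpha.txt 6->-8; result 64.
  export.gen: runs — link.gen -48->64; result 64.
  model.gen: runs — link.gen -48->64; result -1024.
  north.gen: runs — export.gen 4->64; result -8 (same value as before).
  cache.gen: checked — values it read are unchanged (north.gen unchanged, layout.txt unchanged); reused cached -6 without running.
  config.gen: checked — values it read are unchanged (cache.gen unchanged, lexer.gen unchanged); reused cached -6 without running.
  audit.gen: runs — model.gen 768->-1024; result -1018.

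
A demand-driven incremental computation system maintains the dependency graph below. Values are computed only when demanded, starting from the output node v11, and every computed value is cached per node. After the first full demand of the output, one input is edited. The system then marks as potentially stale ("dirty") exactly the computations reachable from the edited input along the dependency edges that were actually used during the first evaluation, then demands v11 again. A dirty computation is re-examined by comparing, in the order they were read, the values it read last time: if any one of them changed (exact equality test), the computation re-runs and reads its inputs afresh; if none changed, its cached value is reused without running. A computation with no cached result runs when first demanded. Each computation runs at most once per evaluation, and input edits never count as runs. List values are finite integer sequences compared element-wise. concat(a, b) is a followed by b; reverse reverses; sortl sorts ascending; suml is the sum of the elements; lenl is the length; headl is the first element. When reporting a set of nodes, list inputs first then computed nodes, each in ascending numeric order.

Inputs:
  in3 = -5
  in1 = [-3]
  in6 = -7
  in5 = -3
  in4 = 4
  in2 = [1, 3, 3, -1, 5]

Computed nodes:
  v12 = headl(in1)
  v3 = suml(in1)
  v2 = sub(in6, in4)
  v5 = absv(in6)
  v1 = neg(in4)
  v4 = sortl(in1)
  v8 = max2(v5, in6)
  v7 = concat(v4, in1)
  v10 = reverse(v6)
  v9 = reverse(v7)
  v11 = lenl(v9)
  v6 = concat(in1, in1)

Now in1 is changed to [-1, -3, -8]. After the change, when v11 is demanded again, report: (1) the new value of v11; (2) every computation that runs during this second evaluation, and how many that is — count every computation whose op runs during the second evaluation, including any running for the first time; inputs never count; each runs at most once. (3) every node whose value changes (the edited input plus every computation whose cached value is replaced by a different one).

First evaluation (everything demanded from the output):
  v4 = sortl([-3]) = [-3]
  v7 = concat([-3], [-3]) = [-3, -3]
  v9 = reverse([-3, -3]) = [-3, -3]
  v11 = lenl([-3, -3]) = 2

Propagation after the edit:
  v4: runs — in1 [-3]->[-1, -3, -8]; result [-8, -3, -1].
  v7: runs — v4 [-3]->[-8, -3, -1]; in1 [-3]->[-1, -3, -8]; result [-8, -3, -1, -1, -3, -8].
  v9: runs — v7 [-3, -3]->[-8, -3, -1, -1, -3, -8]; result [-8, -3, -1, -1, -3, -8].
  v11: runs — v9 [-3, -3]->[-8, -3, -1, -1, -3, -8]; result 6.

New value of v11: 6.
Computations that run: v4, v7, v9, v11 — 4 in total.
Values that change: in1, v4, v7, v9, v11.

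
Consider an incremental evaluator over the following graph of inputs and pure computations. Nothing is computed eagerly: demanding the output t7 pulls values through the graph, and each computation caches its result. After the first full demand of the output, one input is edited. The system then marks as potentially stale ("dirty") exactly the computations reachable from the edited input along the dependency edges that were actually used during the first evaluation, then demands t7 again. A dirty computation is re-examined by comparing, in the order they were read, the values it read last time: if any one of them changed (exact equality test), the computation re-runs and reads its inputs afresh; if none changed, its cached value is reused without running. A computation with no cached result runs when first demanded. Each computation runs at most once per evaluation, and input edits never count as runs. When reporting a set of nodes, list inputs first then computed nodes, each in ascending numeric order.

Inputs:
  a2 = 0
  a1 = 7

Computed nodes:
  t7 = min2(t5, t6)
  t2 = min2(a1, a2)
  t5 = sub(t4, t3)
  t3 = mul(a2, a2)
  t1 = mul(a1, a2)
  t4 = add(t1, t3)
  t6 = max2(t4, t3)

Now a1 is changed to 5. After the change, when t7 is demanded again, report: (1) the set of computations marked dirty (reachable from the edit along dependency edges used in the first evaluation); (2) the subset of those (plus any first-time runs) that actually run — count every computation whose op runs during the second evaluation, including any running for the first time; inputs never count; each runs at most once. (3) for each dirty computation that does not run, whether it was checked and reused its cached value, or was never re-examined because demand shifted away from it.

Dirty set: t1, t4, t5, t6, t7.
Run set: t1 (1 run).
Re-examined without running (cache reused): t4, t5, t6, t7.
The important point: t1 recomputes to an identical value, and the output ends up unchanged.

Initial pass — values computed on the first demand:
  t1 = mul(7, 0) = 0
  t3 = mul(0, 0) = 0
  t4 = add(0, 0) = 0
  t5 = sub(0, 0) = 0
  t6 = max2(0, 0) = 0
  t7 = min2(0, 0) = 0

Second demand — change propagation:
  t1: re-runs because a1 7->5; new result 0 (unchanged).
  t4: re-examined; everything it read last time is the same (t1 unchanged, t3 unchanged) — cache 0 kept, no run.
  t5: re-examined; everything it read last time is the same (t4 unchanged, t3 unchanged) — cache 0 kept, no run.
  t6: re-examined; everything it read last time is the same (t4 unchanged, t3 unchanged) — cache 0 kept, no run.
  t7: re-examined; everything it read last time is the same (t5 unchanged, t6 unchanged) — cache 0 kept, no run.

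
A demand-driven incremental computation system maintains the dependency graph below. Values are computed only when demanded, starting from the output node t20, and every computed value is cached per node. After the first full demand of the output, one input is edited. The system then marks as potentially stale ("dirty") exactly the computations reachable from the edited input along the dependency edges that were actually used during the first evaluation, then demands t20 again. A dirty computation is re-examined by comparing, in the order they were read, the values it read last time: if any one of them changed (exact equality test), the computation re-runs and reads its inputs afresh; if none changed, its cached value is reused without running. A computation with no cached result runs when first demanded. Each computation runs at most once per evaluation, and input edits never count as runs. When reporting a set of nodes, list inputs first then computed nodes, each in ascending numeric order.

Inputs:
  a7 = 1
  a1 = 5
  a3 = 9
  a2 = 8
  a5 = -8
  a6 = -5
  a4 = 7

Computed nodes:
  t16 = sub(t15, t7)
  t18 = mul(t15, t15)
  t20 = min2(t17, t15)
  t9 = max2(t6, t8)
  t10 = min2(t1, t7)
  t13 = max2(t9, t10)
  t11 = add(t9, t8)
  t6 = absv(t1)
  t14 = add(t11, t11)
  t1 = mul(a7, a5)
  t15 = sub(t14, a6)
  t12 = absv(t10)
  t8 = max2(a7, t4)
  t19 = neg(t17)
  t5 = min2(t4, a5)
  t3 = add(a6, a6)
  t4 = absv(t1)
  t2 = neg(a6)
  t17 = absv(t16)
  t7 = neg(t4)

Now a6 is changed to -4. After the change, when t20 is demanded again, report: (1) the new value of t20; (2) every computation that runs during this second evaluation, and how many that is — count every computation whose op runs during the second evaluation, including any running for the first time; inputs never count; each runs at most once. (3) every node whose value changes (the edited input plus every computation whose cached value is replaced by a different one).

First evaluation (everything demanded from the output):
  t1 = mul(1, -8) = -8
  t4 = absv(-8) = 8
  t6 = absv(-8) = 8
  t7 = neg(8) = -8
  t8 = max2(1, 8) = 8
  t9 = max2(8, 8) = 8
  t11 = add(8, 8) = 16
  t14 = add(16, 16) = 32
  t15 = sub(32, -5) = 37
  t16 = sub(37, -8) = 45
  t17 = absv(45) = 45
  t20 = min2(45, 37) = 37

Propagation after the edit:
  t15: runs — a6 -5->-4; result 36.
  t16: runs — t15 37->36; result 44.
  t17: runs — t16 45->44; result 44.
  t20: runs — t17 45->44; t15 37->36; result 36.

New value of t20: 36.
Computations that run: t15, t16, t17, t20 — 4 in total.
Values that change: a6, t15, t16, t17, t20.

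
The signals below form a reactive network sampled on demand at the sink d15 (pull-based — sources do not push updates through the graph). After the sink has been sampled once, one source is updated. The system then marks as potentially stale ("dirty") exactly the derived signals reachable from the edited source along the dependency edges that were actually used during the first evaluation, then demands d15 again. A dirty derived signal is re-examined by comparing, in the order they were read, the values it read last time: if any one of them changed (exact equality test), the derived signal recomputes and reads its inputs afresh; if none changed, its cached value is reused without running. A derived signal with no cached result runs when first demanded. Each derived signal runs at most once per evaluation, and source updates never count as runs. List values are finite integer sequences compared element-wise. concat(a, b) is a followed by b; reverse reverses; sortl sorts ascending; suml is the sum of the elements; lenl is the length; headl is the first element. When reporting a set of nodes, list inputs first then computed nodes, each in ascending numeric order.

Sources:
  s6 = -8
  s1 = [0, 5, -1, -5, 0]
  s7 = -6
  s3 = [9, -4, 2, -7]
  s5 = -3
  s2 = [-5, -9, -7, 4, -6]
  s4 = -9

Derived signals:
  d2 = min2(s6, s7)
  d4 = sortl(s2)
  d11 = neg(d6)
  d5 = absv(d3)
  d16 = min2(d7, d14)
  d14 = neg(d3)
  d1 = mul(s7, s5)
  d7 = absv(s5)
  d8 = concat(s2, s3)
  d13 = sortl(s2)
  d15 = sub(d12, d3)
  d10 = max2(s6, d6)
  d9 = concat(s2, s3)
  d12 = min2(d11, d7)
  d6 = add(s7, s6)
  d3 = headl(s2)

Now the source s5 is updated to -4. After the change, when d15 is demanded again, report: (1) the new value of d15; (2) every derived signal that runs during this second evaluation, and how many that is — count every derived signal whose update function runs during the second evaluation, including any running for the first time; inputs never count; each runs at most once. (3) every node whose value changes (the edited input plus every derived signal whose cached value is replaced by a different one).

d15 now evaluates to 9.
Run set: d7, d12, d15 (3 run).
Changed values: s5, d7, d12, d15.

Initial pass — values computed on the first demand:
  d3 = headl([-5, -9, -7, 4, -6]) = -5
  d6 = add(-6, -8) = -14
  d7 = absv(-3) = 3
  d11 = neg(-14) = 14
  d12 = min2(14, 3) = 3
  d15 = sub(3, -5) = 8

Second demand — change propagation:
  d7: re-runs because s5 -3->-4; new result 4.
  d12: re-runs because d7 3->4; new result 4.
  d15: re-runs because d12 3->4; new result 9.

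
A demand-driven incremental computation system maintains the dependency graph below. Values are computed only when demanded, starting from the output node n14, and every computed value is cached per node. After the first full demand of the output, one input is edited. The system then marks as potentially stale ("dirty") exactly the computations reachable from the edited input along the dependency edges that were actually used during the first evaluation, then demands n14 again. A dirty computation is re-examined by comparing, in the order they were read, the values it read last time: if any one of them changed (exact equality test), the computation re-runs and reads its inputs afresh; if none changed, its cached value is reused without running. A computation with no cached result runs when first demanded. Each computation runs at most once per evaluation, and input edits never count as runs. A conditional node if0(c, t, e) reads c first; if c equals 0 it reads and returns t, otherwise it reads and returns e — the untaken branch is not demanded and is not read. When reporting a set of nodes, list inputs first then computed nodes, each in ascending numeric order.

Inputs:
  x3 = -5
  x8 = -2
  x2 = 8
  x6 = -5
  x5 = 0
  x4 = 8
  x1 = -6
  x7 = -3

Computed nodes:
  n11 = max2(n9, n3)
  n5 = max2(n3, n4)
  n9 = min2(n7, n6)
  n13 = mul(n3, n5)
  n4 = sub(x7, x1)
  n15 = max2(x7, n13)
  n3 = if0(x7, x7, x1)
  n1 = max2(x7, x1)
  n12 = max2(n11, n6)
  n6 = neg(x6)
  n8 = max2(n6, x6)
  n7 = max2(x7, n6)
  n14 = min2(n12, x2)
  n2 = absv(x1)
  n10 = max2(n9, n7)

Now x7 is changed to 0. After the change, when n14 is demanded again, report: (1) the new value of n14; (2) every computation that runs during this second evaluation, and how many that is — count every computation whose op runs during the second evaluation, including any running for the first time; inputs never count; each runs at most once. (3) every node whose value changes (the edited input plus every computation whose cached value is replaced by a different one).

First evaluation (everything demanded from the output):
  n3 = if0(x7=-3 -> else branch x1) = -6
  n6 = neg(-5) = 5
  n7 = max2(-3, 5) = 5
  n9 = min2(5, 5) = 5
  n11 = max2(5, -6) = 5
  n12 = max2(5, 5) = 5
  n14 = min2(5, 8) = 5

Propagation after the edit:
  n3: runs — x7 -3->0; result 0.
  n7: runs — x7 -3->0; result 5 (same value as before).
  n9: checked — values it read are unchanged (n7 unchanged, n6 unchanged); reused cached 5 without running.
  n11: runs — n3 -6->0; result 5 (same value as before).
  n12: checked — values it read are unchanged (n11 unchanged, n6 unchanged); reused cached 5 without running.
  n14: checked — values it read are unchanged (n12 unchanged, x2 unchanged); reused cached 5 without running.

Key observation: the cutoff stops propagation at n9 — its inputs' values are unchanged, so it reuses its cache.

New value of n14: 5.
Computations that run: n3, n7, n11 — 3 in total.
Values that change: x7, n3.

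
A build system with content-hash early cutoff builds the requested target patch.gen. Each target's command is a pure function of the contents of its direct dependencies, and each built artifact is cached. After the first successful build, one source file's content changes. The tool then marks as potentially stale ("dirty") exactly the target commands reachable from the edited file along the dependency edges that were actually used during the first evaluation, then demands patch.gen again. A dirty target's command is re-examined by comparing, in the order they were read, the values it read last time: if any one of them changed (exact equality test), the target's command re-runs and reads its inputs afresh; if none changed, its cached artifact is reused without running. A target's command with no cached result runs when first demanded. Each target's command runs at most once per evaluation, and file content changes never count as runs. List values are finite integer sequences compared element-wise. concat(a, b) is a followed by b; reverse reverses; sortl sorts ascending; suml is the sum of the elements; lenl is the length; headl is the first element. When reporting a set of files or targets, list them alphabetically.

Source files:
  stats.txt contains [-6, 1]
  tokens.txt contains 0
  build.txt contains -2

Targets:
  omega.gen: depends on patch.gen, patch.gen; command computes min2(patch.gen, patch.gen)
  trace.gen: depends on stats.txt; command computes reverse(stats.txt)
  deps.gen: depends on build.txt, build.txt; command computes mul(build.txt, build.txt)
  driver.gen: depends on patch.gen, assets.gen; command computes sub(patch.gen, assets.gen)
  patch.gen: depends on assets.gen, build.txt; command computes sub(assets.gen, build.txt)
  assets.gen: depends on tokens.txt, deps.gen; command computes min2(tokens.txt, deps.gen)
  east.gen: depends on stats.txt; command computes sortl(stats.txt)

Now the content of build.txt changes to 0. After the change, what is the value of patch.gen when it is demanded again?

New value of patch.gen: 0.

First evaluation (everything demanded from the output):
  deps.gen = mul(-2, -2) = 4
  assets.gen = min2(0, 4) = 0
  patch.gen = sub(0, -2) = 2

Propagation after the edit:
  deps.gen: runs — build.txt -2->0; build.txt -2->0; result 0.
  assets.gen: runs — deps.gen 4->0; result 0 (same value as before).
  patch.gen: runs — build.txt -2->0; result 0.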